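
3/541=3/541 = 0.01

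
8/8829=8/8829 = 0.00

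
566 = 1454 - 888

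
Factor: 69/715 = 3^1*5^(-1)*11^ (  -  1 )*13^( - 1)*23^1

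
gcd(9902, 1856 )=2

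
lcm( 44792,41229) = 3628152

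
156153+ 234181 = 390334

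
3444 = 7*492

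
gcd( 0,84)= 84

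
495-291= 204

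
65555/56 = 1170+5/8 =1170.62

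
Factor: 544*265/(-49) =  - 2^5*5^1*7^ ( - 2)*17^1*53^1 = - 144160/49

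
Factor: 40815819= 3^4* 11^1*19^1*2411^1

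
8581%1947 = 793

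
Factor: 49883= 83^1 * 601^1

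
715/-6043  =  -715/6043 = - 0.12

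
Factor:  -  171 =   -  3^2*19^1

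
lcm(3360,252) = 10080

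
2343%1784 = 559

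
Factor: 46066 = 2^1*31^1*743^1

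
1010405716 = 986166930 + 24238786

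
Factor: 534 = 2^1*3^1*89^1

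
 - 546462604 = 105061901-651524505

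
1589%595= 399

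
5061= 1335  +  3726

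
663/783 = 221/261 = 0.85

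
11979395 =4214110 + 7765285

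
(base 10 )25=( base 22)13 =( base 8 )31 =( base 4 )121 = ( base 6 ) 41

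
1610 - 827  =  783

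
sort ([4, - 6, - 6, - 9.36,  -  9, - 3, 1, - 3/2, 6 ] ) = [ - 9.36, - 9,  -  6,- 6,- 3, - 3/2, 1, 4, 6]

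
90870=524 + 90346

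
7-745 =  - 738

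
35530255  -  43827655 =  - 8297400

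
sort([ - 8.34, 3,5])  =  [ - 8.34,3,5]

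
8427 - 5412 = 3015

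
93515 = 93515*1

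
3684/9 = 1228/3 = 409.33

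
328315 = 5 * 65663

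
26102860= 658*39670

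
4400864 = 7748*568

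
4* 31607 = 126428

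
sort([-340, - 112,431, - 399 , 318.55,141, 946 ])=[ - 399,-340, - 112, 141, 318.55,431,946 ]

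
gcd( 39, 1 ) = 1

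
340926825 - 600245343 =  - 259318518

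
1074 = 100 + 974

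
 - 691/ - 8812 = 691/8812= 0.08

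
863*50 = 43150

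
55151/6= 55151/6  =  9191.83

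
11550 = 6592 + 4958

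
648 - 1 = 647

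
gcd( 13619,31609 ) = 1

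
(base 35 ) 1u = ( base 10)65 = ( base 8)101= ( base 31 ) 23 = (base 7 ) 122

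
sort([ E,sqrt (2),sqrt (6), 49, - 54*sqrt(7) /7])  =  [ - 54* sqrt( 7 )/7,sqrt(2 ), sqrt( 6 ),E, 49]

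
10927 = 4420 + 6507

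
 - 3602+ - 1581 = - 5183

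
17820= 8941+8879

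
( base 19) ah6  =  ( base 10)3939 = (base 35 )37j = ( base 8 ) 7543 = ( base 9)5356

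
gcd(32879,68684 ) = 77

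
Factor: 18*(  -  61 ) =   -  2^1*3^2* 61^1 = - 1098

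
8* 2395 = 19160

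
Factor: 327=3^1*109^1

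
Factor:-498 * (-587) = 292326 = 2^1*3^1*83^1 *587^1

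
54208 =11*4928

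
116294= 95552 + 20742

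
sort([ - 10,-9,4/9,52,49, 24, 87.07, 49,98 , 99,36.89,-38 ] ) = [-38,-10, - 9,4/9,24,  36.89, 49,49,  52 , 87.07, 98 , 99]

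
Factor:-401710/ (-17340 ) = 2^( - 1)*3^ ( - 1)*139^1 = 139/6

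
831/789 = 277/263 = 1.05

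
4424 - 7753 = -3329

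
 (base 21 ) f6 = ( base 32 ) A1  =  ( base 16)141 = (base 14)18d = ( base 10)321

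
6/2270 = 3/1135  =  0.00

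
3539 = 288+3251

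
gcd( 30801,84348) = 3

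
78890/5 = 15778 = 15778.00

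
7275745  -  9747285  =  -2471540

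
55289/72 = 767  +  65/72 = 767.90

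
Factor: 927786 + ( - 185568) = 2^1*3^1*103^1*1201^1 = 742218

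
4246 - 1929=2317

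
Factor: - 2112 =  - 2^6  *  3^1*11^1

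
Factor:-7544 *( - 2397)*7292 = 131861002656 = 2^5*3^1*17^1*23^1*41^1*47^1* 1823^1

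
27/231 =9/77 = 0.12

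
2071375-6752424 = -4681049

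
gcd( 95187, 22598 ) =1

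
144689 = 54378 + 90311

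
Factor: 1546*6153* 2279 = 21679074102 = 2^1*3^1*7^1*43^1*53^1*293^1*773^1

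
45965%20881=4203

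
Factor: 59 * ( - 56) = - 3304 = -  2^3*7^1*59^1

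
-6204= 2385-8589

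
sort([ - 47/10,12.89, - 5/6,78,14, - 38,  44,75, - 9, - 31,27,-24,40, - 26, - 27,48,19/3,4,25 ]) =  [-38, - 31, - 27, - 26, - 24, - 9, - 47/10, - 5/6, 4, 19/3, 12.89, 14,25, 27,40, 44,48, 75, 78 ]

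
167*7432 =1241144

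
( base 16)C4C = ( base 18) 9cg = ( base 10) 3148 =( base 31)38h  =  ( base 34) 2ok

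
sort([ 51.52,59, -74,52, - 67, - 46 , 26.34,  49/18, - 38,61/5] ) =[ - 74, - 67, - 46, - 38,49/18, 61/5,26.34,51.52 , 52, 59]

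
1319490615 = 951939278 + 367551337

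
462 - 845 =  - 383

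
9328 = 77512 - 68184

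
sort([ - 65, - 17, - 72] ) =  [-72, - 65, - 17]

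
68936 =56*1231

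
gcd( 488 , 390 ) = 2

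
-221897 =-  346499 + 124602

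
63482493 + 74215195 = 137697688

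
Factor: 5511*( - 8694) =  - 47912634=- 2^1*3^4 * 7^1*11^1*23^1*167^1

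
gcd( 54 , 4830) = 6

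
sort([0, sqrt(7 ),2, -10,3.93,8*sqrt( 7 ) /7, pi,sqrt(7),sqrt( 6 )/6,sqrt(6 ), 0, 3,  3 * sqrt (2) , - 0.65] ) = [  -  10,-0.65,0 , 0,sqrt( 6)/6,2, sqrt( 6 ),sqrt( 7 ),sqrt( 7),3,8*sqrt( 7 ) /7,  pi,  3.93, 3*sqrt( 2 )] 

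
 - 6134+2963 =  - 3171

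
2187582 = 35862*61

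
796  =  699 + 97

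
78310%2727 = 1954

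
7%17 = 7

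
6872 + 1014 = 7886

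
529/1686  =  529/1686 = 0.31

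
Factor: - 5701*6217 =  - 5701^1*6217^1 = - 35443117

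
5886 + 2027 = 7913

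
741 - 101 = 640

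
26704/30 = 13352/15 = 890.13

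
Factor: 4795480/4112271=2^3*3^( - 2)*5^1*101^1*383^( - 1)*1187^1*1193^( - 1)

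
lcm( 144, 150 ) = 3600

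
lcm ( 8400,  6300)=25200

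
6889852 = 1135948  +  5753904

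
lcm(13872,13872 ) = 13872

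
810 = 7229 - 6419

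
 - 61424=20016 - 81440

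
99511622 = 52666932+46844690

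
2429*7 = 17003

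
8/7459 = 8/7459 =0.00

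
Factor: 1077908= 2^2*13^1*19^1*1091^1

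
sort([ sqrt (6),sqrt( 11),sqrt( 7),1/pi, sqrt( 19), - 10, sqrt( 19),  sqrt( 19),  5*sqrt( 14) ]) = [ - 10,1/pi,sqrt( 6), sqrt(7 ) , sqrt( 11),sqrt( 19 ), sqrt( 19), sqrt(19) , 5 * sqrt(14) ]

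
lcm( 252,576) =4032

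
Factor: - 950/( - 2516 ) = 2^ ( - 1 )* 5^2*17^( - 1 ) * 19^1  *  37^( - 1) = 475/1258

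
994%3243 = 994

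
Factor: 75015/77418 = 2^ ( - 1) * 5^1*11^( - 1)*17^( - 1 )* 23^( - 1)*1667^1 = 8335/8602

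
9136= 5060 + 4076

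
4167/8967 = 1389/2989 = 0.46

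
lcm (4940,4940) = 4940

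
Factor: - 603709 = -569^1*1061^1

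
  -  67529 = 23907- 91436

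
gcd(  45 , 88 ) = 1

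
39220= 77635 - 38415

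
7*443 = 3101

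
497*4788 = 2379636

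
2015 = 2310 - 295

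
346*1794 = 620724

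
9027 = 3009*3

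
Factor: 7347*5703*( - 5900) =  - 2^2*3^2* 5^2*31^1*59^1*79^1*1901^1 = -247209651900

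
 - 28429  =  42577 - 71006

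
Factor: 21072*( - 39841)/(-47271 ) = 2^4 * 7^( -1 )*439^1 * 2251^(  -  1)*39841^1 = 279843184/15757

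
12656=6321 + 6335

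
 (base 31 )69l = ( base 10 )6066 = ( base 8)13662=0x17B2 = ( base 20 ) f36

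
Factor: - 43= - 43^1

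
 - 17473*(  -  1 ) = 17473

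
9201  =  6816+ 2385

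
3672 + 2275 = 5947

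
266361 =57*4673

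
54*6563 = 354402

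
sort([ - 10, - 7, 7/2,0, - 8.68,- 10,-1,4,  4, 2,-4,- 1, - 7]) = [ - 10, - 10, - 8.68, - 7, - 7,-4, - 1 ,  -  1,0,2,7/2,4, 4 ] 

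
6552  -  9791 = -3239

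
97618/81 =97618/81  =  1205.16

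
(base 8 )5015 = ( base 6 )15525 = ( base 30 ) 2PN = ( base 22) 56L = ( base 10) 2573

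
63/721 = 9/103 = 0.09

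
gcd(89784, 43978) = 2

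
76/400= 19/100 =0.19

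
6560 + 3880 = 10440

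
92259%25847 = 14718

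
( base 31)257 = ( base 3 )2212012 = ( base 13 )c44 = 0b100000100100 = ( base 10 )2084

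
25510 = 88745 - 63235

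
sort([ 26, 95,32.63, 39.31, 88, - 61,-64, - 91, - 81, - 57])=[- 91, - 81, - 64, - 61,-57, 26,32.63, 39.31,  88,95 ] 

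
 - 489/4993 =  - 1 +4504/4993 = -  0.10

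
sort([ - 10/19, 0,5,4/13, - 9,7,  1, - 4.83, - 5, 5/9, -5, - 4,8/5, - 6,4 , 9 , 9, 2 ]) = [ - 9,  -  6, - 5, - 5,- 4.83, - 4, - 10/19, 0,4/13,5/9,1, 8/5,2,4,5,7,9, 9] 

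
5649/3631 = 5649/3631 = 1.56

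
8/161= 8/161 =0.05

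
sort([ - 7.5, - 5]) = [ - 7.5,-5 ] 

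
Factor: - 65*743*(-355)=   17144725 = 5^2*13^1*71^1*743^1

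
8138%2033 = 6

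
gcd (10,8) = 2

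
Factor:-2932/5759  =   - 2^2 *13^ (-1)*443^ ( - 1)*733^1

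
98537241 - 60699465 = 37837776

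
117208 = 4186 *28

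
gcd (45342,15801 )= 687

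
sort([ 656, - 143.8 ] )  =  [  -  143.8, 656 ] 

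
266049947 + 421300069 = 687350016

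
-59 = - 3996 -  - 3937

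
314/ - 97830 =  - 1 + 48758/48915 = -  0.00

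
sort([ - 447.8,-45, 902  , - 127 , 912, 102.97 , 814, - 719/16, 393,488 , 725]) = [  -  447.8, -127,-45, - 719/16,102.97, 393, 488 , 725, 814,902, 912]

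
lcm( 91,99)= 9009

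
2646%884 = 878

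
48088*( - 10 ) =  - 480880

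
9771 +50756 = 60527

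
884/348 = 2 + 47/87 = 2.54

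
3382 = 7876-4494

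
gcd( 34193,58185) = 1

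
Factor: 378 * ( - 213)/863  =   - 80514/863 = - 2^1*3^4*7^1*71^1 * 863^ ( - 1 ) 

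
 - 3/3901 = - 3/3901 = - 0.00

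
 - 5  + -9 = -14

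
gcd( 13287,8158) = 1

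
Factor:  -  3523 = -13^1*271^1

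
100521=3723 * 27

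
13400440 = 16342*820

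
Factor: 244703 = 244703^1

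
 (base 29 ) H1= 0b111101110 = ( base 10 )494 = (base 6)2142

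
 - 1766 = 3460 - 5226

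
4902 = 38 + 4864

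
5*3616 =18080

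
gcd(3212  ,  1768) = 4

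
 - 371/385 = - 1 + 2/55 = - 0.96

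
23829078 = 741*32158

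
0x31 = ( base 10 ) 49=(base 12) 41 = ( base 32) 1H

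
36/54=2/3= 0.67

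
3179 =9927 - 6748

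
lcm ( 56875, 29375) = 2673125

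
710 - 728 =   -  18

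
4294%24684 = 4294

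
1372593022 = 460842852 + 911750170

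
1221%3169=1221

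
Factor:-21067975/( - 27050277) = 3^(-1)*5^2*23^ (  -  1 )*281^1*2999^1*392033^( - 1)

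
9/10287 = 1/1143 = 0.00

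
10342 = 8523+1819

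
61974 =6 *10329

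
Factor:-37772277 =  - 3^1 * 139^1*239^1*379^1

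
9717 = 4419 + 5298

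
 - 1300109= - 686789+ - 613320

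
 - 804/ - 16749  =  268/5583 = 0.05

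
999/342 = 111/38  =  2.92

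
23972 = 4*5993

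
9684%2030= 1564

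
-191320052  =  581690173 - 773010225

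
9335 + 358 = 9693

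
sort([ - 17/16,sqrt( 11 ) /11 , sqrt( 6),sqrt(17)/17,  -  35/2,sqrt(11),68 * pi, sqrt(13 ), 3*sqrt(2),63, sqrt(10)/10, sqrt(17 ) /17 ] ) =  [  -  35/2,  -  17/16, sqrt( 17 )/17,sqrt(17)/17, sqrt( 11)/11,sqrt( 10) /10,sqrt( 6 ),sqrt( 11),  sqrt(13 ),3*sqrt(2),63,68*pi]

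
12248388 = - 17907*( - 684)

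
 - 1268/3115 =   -  1+1847/3115 = -0.41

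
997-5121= - 4124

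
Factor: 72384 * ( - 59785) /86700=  - 2^4*5^( - 1 )* 11^1*13^1*17^ ( - 2)*29^1*1087^1  =  - 72124624/1445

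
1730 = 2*865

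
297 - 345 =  - 48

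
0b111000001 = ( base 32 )E1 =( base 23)jc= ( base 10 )449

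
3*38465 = 115395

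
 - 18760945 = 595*(- 31531) 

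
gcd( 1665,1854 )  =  9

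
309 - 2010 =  - 1701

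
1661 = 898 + 763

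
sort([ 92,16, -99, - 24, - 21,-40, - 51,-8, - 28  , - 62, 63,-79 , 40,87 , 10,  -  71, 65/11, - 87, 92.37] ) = [-99, - 87, - 79, - 71, - 62  , - 51, - 40, - 28, - 24 , - 21, - 8, 65/11, 10, 16, 40, 63,87, 92, 92.37]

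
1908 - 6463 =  - 4555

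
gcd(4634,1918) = 14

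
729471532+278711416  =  1008182948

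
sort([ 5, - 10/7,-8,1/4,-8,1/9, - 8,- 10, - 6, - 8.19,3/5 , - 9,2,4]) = [-10, - 9,-8.19, - 8,  -  8, - 8, - 6, - 10/7, 1/9,1/4, 3/5,2, 4,5] 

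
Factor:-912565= - 5^1*229^1*797^1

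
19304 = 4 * 4826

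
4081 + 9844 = 13925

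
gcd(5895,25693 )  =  1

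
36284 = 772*47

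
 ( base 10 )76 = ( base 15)51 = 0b1001100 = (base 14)56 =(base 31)2e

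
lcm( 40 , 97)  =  3880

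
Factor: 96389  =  113^1*853^1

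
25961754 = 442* 58737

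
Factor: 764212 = 2^2 * 31^1 * 6163^1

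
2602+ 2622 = 5224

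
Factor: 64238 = 2^1*32119^1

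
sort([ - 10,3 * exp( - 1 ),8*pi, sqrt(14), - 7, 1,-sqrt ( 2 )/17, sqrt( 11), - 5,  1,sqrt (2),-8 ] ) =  [ - 10, - 8, - 7 ,  -  5,-sqrt( 2) /17,1, 1, 3*exp( - 1 ), sqrt( 2 ), sqrt( 11), sqrt (14), 8*pi] 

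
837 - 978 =- 141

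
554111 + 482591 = 1036702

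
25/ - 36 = -25/36 = - 0.69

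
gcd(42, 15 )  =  3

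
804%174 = 108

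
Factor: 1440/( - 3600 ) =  - 2/5 = -2^1*5^( -1)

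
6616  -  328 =6288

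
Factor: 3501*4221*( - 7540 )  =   - 111424016340= - 2^2 * 3^4*5^1 * 7^1*13^1*29^1*67^1 *389^1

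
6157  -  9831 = - 3674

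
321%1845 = 321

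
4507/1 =4507 = 4507.00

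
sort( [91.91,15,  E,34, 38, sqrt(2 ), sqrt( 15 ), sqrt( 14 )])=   [sqrt( 2),E,  sqrt(14),  sqrt(15), 15, 34,38, 91.91]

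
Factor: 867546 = 2^1*3^2*48197^1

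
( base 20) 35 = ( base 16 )41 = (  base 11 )5A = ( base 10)65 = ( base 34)1v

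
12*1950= 23400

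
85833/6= 28611/2 = 14305.50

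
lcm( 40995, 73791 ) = 368955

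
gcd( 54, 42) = 6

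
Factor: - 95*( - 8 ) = 2^3 * 5^1*19^1  =  760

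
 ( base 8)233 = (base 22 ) 71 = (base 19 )83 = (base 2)10011011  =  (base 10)155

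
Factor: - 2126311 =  - 11^1*193301^1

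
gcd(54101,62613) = 1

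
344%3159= 344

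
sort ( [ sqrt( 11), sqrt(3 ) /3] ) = [ sqrt(3 ) /3, sqrt(11 )] 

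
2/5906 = 1/2953= 0.00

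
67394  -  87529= - 20135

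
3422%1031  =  329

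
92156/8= 23039/2 =11519.50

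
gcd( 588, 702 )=6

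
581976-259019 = 322957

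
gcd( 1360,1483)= 1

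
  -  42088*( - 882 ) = 37121616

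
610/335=122/67=1.82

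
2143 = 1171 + 972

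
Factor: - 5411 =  - 7^1 * 773^1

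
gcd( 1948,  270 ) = 2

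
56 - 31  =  25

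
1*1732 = 1732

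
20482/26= 787 + 10/13 = 787.77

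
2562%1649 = 913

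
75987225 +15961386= 91948611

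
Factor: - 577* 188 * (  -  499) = 2^2*47^1*499^1 * 577^1 =54129524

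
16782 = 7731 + 9051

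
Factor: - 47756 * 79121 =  - 3778502476 = - 2^2*7^1*89^1*127^1*11939^1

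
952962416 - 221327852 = 731634564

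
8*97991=783928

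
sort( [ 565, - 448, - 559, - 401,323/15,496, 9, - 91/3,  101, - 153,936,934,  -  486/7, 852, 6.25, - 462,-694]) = [ - 694, - 559,-462, -448, - 401,-153,- 486/7,-91/3,6.25,9,323/15,101,496, 565,852,934,936 ] 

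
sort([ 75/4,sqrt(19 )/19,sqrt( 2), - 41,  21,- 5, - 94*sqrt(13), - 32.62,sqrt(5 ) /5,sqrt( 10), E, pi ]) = [ - 94*sqrt( 13),-41, - 32.62, - 5, sqrt(19 )/19, sqrt( 5)/5, sqrt(2 )  ,  E, pi, sqrt(10),75/4, 21 ]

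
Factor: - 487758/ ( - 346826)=3^1 * 19^( - 1)*9127^( - 1 ) * 81293^1 = 243879/173413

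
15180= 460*33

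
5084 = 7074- 1990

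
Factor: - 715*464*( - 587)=194743120 = 2^4 * 5^1*11^1*13^1*29^1*587^1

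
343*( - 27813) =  - 9539859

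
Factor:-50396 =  - 2^2*43^1*293^1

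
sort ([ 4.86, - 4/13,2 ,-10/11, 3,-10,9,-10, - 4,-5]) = [  -  10, - 10,-5, - 4, - 10/11, - 4/13,2,3,  4.86, 9] 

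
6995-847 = 6148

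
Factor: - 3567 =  - 3^1*29^1 * 41^1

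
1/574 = 1/574   =  0.00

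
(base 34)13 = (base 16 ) 25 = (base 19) 1I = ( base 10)37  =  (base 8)45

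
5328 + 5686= 11014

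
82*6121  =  501922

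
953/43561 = 953/43561 = 0.02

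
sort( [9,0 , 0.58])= [0,0.58,9 ]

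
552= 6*92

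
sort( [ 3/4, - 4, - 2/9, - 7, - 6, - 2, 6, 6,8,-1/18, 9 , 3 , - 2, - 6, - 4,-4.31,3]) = [  -  7,-6, - 6, - 4.31,  -  4,-4, - 2, - 2, - 2/9, - 1/18, 3/4, 3, 3, 6,6,8, 9]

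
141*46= 6486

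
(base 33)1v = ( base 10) 64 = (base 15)44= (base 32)20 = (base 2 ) 1000000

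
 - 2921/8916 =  - 1 + 5995/8916 = - 0.33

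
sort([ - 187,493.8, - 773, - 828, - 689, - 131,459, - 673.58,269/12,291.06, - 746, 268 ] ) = [ - 828, - 773, - 746, - 689,-673.58,- 187, - 131, 269/12, 268, 291.06,459,493.8]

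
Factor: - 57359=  - 41^1*1399^1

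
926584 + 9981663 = 10908247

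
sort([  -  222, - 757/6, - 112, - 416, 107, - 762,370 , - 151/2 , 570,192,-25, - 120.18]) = [ - 762, - 416,-222,- 757/6, - 120.18, - 112, - 151/2, - 25,107,192,370, 570] 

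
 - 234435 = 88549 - 322984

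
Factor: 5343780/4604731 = 2^2*3^1*5^1*13^2*17^1*31^1*47^( -1)*97973^( - 1)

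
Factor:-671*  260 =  - 174460 = - 2^2 * 5^1*11^1*13^1 *61^1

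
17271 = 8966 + 8305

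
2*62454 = 124908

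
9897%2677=1866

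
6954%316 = 2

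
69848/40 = 1746 + 1/5 = 1746.20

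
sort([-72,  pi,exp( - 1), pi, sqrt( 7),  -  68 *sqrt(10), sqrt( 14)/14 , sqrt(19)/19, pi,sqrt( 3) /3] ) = [ - 68*sqrt(10 ), - 72,sqrt(19)/19, sqrt(  14 )/14,  exp( - 1), sqrt(3)/3, sqrt (7), pi, pi, pi]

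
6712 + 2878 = 9590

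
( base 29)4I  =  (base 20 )6E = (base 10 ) 134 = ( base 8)206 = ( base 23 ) 5J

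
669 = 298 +371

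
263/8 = 263/8 = 32.88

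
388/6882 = 194/3441 = 0.06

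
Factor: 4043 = 13^1*311^1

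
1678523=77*21799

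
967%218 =95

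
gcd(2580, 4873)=1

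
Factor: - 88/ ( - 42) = 2^2*3^( - 1)*7^( - 1)*11^1 = 44/21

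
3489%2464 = 1025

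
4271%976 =367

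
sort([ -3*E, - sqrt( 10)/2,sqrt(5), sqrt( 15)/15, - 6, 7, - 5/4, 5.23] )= [ - 3*E, - 6, -sqrt(10)/2, - 5/4, sqrt( 15) /15, sqrt(5 ),5.23, 7 ]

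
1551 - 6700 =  - 5149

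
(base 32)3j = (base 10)115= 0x73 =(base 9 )137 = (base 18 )67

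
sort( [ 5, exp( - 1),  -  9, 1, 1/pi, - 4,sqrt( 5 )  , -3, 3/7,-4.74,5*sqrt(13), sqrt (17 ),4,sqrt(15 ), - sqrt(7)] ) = [  -  9,  -  4.74, - 4, - 3 , - sqrt( 7 ), 1/pi,  exp(-1 ),3/7, 1, sqrt (5), sqrt( 15), 4,sqrt( 17 ),5 , 5*sqrt(13 ) ]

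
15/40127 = 15/40127 =0.00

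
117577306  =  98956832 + 18620474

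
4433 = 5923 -1490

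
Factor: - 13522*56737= - 767197714  =  -2^1*6761^1*56737^1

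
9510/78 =1585/13 = 121.92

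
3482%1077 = 251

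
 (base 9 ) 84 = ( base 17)48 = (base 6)204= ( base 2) 1001100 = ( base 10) 76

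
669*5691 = 3807279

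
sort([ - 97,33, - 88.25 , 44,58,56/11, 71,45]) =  [ - 97 ,-88.25 , 56/11,  33, 44,  45,  58,71]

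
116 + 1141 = 1257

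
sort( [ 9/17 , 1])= [ 9/17,1 ] 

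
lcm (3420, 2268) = 215460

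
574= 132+442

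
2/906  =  1/453 = 0.00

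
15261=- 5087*( - 3 ) 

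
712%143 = 140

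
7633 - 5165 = 2468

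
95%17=10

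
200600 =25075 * 8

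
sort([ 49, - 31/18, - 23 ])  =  [ - 23,-31/18 , 49]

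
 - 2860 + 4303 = 1443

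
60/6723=20/2241 = 0.01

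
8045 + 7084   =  15129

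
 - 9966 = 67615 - 77581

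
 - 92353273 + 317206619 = 224853346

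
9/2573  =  9/2573 = 0.00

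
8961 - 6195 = 2766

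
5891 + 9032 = 14923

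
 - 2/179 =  - 1 + 177/179 = - 0.01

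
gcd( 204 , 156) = 12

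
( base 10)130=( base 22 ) 5K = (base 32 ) 42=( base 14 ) 94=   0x82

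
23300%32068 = 23300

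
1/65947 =1/65947 = 0.00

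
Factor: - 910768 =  - 2^4*56923^1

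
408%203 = 2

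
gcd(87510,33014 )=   2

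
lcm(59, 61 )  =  3599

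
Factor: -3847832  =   - 2^3  *  480979^1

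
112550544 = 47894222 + 64656322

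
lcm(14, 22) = 154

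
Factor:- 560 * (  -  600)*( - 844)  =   - 283584000 = - 2^9*3^1*5^3*7^1*211^1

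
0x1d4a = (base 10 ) 7498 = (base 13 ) 354a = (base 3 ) 101021201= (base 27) A7J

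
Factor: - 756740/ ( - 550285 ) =2^2 *241^1*701^(-1) = 964/701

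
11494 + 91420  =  102914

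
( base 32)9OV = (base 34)8MJ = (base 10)10015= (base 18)1cg7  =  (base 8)23437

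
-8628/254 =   -  4314/127=- 33.97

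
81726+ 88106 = 169832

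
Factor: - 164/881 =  - 2^2 *41^1*881^( - 1 ) 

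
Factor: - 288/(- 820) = 72/205 =2^3*3^2*5^(  -  1)*41^( - 1)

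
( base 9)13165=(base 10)8888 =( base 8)21270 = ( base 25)e5d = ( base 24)FA8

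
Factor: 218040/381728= 345/604  =  2^(- 2)*3^1*5^1*23^1*151^( - 1)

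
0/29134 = 0 = 0.00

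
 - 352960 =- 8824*40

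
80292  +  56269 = 136561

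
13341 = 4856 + 8485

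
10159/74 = 137+21/74 = 137.28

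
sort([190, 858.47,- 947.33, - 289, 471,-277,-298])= [ - 947.33 , - 298, - 289, - 277,190, 471 , 858.47 ] 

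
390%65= 0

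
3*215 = 645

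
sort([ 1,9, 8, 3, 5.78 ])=[1, 3, 5.78, 8, 9 ] 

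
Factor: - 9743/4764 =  - 2^( - 2)  *  3^( - 1)*397^ ( - 1 )*9743^1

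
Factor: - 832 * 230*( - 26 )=2^8* 5^1*13^2* 23^1 =4975360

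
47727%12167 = 11226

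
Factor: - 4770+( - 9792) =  - 14562= - 2^1 * 3^2*809^1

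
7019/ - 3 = -2340 + 1/3 = -2339.67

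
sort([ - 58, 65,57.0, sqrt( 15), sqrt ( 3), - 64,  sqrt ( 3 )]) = [ - 64,- 58 , sqrt(3), sqrt( 3), sqrt( 15 )  ,  57.0, 65]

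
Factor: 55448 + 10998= 66446 = 2^1*33223^1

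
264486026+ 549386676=813872702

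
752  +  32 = 784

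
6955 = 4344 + 2611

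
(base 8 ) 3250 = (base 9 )2303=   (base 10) 1704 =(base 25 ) 2i4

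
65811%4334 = 801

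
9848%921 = 638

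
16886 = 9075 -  - 7811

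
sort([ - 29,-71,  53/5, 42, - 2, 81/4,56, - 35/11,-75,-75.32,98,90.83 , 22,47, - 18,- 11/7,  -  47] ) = [ - 75.32,-75,-71, - 47,-29,- 18, - 35/11, - 2,- 11/7,53/5,81/4, 22,42 , 47,56 , 90.83, 98]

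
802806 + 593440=1396246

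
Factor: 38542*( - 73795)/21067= - 2844206890/21067= - 2^1* 5^1 * 7^1 * 2753^1*14759^1*21067^(- 1 ) 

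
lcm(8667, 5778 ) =17334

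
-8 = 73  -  81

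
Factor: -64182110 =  - 2^1*5^1 * 373^1*17207^1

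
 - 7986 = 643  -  8629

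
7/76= 7/76= 0.09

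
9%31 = 9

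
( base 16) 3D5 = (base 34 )st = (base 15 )456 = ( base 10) 981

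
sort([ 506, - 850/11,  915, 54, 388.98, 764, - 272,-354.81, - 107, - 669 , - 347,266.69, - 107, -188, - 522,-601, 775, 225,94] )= [ - 669, - 601,  -  522, - 354.81, - 347,-272, - 188,  -  107, - 107,-850/11, 54,94,  225, 266.69, 388.98,506, 764,775,915]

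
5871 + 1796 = 7667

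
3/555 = 1/185  =  0.01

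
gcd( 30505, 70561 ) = 1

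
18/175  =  18/175 = 0.10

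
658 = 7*94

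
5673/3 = 1891 = 1891.00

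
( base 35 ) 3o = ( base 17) 7a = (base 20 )69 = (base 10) 129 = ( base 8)201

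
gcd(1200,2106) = 6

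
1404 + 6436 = 7840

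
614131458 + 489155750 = 1103287208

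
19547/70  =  19547/70 =279.24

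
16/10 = 1+3/5 = 1.60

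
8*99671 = 797368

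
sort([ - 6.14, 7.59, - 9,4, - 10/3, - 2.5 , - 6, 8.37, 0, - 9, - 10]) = [ - 10,-9, - 9, - 6.14,-6, - 10/3, - 2.5,0,4,7.59 , 8.37 ] 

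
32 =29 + 3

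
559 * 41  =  22919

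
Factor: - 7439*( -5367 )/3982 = 2^( - 1)*3^1 * 11^( - 1) * 43^1*173^1*181^( - 1) * 1789^1 = 39925113/3982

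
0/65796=0  =  0.00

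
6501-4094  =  2407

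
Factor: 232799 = 7^2*4751^1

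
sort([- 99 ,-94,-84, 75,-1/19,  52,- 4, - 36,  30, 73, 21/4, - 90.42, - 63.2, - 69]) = [-99, - 94, - 90.42 , - 84,  -  69, - 63.2, - 36, - 4, - 1/19,21/4,30,52, 73, 75] 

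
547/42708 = 547/42708 = 0.01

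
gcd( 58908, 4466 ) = 2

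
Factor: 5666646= 2^1*3^1*281^1 *3361^1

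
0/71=0 = 0.00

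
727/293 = 2 + 141/293 = 2.48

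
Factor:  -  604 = -2^2*151^1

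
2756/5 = 551 + 1/5= 551.20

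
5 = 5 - 0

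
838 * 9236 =7739768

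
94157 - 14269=79888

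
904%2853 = 904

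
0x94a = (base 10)2378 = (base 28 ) 30q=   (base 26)3DC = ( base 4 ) 211022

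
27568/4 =6892 = 6892.00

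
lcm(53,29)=1537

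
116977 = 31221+85756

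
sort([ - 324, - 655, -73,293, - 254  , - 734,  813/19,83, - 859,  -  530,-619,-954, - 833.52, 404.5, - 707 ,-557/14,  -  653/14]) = [ - 954,-859, - 833.52,-734,-707, - 655, - 619 , - 530,- 324,  -  254,-73,-653/14,-557/14,813/19,83, 293,  404.5]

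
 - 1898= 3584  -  5482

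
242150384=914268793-672118409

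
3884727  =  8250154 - 4365427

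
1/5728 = 1/5728= 0.00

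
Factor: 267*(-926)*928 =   -  2^6*3^1*29^1 * 89^1*463^1 = - 229440576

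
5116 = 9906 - 4790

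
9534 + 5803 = 15337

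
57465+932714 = 990179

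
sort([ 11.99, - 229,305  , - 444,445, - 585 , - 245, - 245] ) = [  -  585,  -  444, - 245 , - 245, - 229, 11.99, 305,445 ] 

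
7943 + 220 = 8163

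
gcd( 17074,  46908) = 2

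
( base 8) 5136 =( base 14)d78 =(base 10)2654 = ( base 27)3H8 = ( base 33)2EE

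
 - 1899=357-2256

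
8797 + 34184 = 42981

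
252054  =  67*3762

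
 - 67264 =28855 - 96119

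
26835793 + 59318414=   86154207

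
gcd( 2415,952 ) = 7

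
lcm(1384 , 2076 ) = 4152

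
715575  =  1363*525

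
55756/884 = 63 +16/221 = 63.07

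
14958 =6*2493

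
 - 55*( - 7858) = 432190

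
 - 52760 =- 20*2638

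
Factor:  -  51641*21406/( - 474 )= 552713623/237   =  3^( - 1)*7^1 * 11^1*79^ (  -  1 ) * 113^1*139^1*457^1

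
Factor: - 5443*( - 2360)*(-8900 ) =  - 114324772000 =- 2^5*5^3 * 59^1 *89^1*5443^1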